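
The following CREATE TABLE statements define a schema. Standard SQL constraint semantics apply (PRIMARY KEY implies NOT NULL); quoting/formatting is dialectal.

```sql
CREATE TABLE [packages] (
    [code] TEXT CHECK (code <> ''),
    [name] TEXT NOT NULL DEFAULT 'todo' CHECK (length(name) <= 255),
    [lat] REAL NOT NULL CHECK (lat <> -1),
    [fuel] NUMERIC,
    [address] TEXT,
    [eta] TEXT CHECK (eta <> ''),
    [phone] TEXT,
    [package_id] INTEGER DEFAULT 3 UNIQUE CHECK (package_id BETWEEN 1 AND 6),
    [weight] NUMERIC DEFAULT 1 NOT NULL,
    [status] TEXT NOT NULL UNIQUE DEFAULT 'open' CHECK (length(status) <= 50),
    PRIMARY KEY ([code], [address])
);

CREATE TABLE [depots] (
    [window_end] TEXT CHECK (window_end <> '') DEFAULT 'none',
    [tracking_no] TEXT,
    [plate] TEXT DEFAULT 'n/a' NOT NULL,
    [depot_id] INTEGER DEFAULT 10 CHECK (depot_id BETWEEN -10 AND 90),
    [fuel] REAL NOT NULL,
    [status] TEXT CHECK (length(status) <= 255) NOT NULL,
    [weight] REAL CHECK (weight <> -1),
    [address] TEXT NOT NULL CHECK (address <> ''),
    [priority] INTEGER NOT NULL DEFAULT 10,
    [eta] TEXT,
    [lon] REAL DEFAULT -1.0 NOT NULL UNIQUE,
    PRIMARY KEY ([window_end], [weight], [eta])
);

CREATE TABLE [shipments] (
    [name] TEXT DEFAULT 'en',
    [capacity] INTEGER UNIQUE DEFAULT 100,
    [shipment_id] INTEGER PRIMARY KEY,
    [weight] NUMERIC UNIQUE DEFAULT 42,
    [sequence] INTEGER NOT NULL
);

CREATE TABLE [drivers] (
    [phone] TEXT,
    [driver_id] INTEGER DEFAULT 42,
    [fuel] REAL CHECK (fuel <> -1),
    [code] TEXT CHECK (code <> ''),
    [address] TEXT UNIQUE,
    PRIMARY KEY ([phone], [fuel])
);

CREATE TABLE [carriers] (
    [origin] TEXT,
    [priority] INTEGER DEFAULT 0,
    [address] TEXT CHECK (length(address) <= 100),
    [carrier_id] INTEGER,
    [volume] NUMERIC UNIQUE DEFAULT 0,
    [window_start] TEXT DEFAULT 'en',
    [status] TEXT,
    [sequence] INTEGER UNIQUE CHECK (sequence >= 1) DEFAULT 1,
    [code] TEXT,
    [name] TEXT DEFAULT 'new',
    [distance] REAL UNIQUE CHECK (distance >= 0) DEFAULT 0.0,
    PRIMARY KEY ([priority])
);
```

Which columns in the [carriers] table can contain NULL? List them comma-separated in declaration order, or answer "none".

origin, address, carrier_id, volume, window_start, status, sequence, code, name, distance

- origin: no NOT NULL constraint applies → nullable.
- priority: part of the PRIMARY KEY, which implies NOT NULL → not nullable.
- address: CHECK does not forbid NULL (a CHECK constraint passes when its expression is NULL) → nullable.
- carrier_id: no NOT NULL constraint applies → nullable.
- volume: UNIQUE does not imply NOT NULL → nullable.
- window_start: DEFAULT only fills an omitted column; an explicit NULL is still allowed → nullable.
- status: no NOT NULL constraint applies → nullable.
- sequence: CHECK does not forbid NULL (a CHECK constraint passes when its expression is NULL) → nullable.
- code: no NOT NULL constraint applies → nullable.
- name: DEFAULT only fills an omitted column; an explicit NULL is still allowed → nullable.
- distance: CHECK does not forbid NULL (a CHECK constraint passes when its expression is NULL) → nullable.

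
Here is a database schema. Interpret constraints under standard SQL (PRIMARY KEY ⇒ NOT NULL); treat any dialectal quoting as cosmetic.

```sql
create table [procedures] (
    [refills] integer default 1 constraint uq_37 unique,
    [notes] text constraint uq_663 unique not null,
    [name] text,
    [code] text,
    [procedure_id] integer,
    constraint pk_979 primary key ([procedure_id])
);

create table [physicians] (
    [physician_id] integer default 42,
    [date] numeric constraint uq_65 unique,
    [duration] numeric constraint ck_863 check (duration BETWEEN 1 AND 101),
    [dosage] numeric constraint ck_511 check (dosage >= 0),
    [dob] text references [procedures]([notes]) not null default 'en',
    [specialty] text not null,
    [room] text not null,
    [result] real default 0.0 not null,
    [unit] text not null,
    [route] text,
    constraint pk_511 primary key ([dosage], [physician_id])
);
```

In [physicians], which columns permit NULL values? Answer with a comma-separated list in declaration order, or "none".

date, duration, route

- physician_id: part of the PRIMARY KEY, which implies NOT NULL → not nullable.
- date: UNIQUE does not imply NOT NULL → nullable.
- duration: CHECK does not forbid NULL (a CHECK constraint passes when its expression is NULL) → nullable.
- dosage: part of the PRIMARY KEY, which implies NOT NULL → not nullable.
- dob: declared NOT NULL → not nullable.
- specialty: declared NOT NULL → not nullable.
- room: declared NOT NULL → not nullable.
- result: declared NOT NULL → not nullable.
- unit: declared NOT NULL → not nullable.
- route: no NOT NULL constraint applies → nullable.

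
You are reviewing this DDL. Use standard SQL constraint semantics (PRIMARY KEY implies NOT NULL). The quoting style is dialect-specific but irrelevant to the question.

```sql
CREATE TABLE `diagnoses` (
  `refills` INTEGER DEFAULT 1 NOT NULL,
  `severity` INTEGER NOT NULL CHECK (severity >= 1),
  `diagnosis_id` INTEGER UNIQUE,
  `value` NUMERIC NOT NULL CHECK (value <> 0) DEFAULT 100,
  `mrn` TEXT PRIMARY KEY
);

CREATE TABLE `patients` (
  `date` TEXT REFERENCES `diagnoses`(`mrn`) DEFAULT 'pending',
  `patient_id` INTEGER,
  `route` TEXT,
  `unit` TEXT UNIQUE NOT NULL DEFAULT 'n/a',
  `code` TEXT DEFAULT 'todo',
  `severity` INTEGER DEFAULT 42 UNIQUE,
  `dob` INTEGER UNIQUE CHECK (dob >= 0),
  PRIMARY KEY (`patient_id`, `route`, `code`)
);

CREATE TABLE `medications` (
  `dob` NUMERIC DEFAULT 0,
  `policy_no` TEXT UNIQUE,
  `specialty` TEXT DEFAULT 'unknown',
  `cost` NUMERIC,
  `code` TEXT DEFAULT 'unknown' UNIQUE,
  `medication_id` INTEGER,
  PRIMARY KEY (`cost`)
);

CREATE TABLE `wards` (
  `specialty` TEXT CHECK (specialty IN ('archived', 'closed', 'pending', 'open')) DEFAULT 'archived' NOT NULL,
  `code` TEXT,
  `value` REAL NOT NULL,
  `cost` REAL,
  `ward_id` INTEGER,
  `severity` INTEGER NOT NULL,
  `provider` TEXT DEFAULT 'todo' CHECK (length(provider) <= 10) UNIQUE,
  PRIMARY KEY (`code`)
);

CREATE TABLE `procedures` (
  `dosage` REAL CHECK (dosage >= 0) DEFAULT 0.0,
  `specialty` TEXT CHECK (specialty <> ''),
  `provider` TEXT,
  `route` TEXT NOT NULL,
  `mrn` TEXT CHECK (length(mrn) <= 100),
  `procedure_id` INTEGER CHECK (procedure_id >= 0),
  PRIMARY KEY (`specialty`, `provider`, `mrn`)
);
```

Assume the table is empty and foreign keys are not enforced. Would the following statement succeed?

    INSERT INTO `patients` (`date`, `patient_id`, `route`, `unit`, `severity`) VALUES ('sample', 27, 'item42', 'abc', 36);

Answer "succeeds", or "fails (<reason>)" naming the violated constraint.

succeeds

NOT NULL columns: code defaults to 'todo'; patient_id is supplied; route is supplied; unit is supplied.
No constraint is violated.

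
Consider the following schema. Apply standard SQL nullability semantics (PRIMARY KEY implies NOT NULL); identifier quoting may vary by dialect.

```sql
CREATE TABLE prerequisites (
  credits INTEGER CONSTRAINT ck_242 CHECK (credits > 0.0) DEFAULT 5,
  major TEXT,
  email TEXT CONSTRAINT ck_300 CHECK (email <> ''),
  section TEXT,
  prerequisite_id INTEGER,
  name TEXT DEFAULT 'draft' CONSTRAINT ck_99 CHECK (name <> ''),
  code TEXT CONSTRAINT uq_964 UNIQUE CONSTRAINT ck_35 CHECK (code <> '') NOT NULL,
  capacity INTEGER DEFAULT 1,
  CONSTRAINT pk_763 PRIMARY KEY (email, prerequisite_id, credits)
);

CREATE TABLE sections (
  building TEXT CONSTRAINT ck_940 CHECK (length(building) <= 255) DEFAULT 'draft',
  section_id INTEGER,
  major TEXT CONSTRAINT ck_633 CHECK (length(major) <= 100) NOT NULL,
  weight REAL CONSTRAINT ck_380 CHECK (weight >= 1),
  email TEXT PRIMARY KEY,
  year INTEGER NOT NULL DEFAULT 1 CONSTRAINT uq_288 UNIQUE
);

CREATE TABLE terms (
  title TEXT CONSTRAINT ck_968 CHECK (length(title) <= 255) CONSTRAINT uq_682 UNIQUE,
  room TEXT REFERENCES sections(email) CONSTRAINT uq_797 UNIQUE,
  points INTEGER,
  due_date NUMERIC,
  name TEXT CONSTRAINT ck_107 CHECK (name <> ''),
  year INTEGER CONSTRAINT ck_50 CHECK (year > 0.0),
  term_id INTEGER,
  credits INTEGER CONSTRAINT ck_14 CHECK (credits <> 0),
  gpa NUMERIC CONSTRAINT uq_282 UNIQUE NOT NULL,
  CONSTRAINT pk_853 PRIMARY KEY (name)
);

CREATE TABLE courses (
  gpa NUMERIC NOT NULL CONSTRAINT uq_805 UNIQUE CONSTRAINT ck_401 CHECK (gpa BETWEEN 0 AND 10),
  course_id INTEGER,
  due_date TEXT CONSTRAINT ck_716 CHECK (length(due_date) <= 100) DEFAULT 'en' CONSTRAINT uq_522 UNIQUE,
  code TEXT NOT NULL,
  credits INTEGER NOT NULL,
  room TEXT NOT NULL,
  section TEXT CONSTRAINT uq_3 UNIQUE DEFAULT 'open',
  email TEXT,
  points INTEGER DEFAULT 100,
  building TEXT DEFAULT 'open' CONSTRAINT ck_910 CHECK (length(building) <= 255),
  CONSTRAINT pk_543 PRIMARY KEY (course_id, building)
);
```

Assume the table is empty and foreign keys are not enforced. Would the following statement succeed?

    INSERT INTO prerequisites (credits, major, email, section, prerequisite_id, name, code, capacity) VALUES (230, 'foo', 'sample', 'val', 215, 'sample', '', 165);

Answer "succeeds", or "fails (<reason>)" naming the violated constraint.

fails (CHECK on code)

The value '' for code violates CHECK (code <> '').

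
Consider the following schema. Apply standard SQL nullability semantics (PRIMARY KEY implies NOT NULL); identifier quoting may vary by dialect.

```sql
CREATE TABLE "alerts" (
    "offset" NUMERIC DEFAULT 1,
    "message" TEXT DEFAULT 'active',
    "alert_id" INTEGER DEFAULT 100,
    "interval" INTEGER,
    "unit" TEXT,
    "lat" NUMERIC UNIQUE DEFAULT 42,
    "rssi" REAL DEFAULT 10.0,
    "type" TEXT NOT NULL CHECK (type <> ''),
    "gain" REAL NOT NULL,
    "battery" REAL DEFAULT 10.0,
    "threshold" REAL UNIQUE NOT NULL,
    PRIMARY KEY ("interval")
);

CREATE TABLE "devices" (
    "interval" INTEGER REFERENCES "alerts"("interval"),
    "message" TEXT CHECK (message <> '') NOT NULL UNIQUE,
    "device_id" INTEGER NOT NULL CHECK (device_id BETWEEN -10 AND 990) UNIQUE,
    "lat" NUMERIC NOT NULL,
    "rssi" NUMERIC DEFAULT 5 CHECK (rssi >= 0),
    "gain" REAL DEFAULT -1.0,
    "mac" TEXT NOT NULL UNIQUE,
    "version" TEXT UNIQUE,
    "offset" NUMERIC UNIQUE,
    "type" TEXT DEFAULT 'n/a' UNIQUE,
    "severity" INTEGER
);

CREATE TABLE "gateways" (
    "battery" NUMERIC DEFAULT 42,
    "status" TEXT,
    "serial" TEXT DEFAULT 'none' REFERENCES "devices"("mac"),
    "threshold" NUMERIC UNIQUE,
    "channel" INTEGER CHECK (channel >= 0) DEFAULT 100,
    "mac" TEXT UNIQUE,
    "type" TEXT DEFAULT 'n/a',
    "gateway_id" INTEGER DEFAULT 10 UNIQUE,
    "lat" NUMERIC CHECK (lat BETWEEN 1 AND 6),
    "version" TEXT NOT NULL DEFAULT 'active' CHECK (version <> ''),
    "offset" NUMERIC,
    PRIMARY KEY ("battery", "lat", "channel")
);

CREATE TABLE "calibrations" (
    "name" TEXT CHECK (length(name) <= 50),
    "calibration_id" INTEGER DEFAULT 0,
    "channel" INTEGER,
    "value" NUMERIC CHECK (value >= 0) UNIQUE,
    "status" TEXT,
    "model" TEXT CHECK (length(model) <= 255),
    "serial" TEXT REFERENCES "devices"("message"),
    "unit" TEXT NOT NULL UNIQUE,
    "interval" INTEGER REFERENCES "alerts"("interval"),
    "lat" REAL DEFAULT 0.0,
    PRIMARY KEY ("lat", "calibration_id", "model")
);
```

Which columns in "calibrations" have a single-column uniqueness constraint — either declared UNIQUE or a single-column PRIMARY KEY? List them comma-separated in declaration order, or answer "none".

value, unit

- name: no UNIQUE or single-column PK constraint.
- calibration_id: part of a composite PRIMARY KEY — only the tuple is unique, not this column on its own.
- channel: no UNIQUE or single-column PK constraint.
- value: declared UNIQUE → unique.
- status: no UNIQUE or single-column PK constraint.
- model: part of a composite PRIMARY KEY — only the tuple is unique, not this column on its own.
- serial: no UNIQUE or single-column PK constraint.
- unit: declared UNIQUE → unique.
- interval: no UNIQUE or single-column PK constraint.
- lat: part of a composite PRIMARY KEY — only the tuple is unique, not this column on its own.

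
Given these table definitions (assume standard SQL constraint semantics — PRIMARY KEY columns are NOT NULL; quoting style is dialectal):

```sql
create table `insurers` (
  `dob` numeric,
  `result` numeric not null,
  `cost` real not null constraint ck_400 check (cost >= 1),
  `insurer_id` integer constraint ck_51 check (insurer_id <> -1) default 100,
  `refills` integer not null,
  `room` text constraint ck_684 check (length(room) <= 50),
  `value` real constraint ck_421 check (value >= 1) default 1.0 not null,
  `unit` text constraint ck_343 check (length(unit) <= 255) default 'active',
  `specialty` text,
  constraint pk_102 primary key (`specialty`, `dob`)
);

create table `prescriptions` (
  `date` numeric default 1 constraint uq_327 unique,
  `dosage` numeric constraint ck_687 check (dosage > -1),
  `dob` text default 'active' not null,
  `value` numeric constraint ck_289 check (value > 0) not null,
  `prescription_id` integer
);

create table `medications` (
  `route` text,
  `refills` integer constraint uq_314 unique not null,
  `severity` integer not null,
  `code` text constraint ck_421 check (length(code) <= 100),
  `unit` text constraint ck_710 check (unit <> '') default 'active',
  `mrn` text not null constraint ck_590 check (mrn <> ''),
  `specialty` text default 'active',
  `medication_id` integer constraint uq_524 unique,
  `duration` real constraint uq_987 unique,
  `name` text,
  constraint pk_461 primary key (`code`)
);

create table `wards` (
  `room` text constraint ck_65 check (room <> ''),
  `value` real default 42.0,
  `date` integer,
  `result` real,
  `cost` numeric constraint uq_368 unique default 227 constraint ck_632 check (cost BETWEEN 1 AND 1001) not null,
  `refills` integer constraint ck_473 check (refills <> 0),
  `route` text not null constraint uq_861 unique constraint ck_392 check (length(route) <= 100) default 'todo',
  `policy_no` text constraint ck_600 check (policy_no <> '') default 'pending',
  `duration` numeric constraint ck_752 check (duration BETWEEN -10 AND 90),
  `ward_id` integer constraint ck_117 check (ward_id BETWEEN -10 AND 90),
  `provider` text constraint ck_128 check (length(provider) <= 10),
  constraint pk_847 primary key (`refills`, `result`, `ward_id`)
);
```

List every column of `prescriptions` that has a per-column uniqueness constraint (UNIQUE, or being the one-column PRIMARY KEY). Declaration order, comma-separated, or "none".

date

- date: declared UNIQUE → unique.
- dosage: no UNIQUE or single-column PK constraint.
- dob: no UNIQUE or single-column PK constraint.
- value: no UNIQUE or single-column PK constraint.
- prescription_id: no UNIQUE or single-column PK constraint.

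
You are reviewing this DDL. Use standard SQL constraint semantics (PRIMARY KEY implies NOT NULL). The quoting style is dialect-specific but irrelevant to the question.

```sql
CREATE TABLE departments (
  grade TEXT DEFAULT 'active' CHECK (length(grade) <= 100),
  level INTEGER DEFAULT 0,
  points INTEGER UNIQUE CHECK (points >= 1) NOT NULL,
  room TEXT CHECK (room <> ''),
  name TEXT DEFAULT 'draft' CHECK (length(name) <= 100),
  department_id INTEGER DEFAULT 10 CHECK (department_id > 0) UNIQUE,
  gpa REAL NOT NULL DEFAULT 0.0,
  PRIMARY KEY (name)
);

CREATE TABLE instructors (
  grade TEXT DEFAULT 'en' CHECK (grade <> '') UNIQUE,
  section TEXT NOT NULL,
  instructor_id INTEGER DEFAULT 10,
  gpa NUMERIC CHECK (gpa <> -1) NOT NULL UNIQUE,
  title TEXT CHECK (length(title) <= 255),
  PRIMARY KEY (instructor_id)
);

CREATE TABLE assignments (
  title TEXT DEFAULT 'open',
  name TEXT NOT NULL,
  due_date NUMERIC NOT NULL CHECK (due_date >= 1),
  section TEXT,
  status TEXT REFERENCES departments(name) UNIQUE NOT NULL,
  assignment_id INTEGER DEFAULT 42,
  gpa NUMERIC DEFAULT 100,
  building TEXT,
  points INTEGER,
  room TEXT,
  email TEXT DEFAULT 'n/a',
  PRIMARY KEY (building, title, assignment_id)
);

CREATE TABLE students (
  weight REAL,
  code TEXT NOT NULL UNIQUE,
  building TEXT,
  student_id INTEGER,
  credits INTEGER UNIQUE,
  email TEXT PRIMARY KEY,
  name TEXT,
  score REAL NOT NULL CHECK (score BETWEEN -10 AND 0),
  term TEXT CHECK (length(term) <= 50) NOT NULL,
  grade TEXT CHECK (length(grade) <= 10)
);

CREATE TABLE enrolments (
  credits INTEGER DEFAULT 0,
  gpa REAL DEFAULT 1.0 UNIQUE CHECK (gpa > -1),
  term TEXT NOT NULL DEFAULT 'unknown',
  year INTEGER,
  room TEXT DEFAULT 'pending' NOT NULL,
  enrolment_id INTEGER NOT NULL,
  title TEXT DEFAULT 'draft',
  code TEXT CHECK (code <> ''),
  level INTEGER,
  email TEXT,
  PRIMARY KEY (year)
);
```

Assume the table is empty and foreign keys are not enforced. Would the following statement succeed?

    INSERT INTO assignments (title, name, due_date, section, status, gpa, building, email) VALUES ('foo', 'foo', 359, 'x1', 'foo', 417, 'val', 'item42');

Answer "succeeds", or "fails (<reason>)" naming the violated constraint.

succeeds

NOT NULL columns: assignment_id defaults to 42; building is supplied; due_date is supplied; name is supplied; status is supplied; title is supplied.
CHECK constraints: 359 satisfies (due_date >= 1).
No constraint is violated.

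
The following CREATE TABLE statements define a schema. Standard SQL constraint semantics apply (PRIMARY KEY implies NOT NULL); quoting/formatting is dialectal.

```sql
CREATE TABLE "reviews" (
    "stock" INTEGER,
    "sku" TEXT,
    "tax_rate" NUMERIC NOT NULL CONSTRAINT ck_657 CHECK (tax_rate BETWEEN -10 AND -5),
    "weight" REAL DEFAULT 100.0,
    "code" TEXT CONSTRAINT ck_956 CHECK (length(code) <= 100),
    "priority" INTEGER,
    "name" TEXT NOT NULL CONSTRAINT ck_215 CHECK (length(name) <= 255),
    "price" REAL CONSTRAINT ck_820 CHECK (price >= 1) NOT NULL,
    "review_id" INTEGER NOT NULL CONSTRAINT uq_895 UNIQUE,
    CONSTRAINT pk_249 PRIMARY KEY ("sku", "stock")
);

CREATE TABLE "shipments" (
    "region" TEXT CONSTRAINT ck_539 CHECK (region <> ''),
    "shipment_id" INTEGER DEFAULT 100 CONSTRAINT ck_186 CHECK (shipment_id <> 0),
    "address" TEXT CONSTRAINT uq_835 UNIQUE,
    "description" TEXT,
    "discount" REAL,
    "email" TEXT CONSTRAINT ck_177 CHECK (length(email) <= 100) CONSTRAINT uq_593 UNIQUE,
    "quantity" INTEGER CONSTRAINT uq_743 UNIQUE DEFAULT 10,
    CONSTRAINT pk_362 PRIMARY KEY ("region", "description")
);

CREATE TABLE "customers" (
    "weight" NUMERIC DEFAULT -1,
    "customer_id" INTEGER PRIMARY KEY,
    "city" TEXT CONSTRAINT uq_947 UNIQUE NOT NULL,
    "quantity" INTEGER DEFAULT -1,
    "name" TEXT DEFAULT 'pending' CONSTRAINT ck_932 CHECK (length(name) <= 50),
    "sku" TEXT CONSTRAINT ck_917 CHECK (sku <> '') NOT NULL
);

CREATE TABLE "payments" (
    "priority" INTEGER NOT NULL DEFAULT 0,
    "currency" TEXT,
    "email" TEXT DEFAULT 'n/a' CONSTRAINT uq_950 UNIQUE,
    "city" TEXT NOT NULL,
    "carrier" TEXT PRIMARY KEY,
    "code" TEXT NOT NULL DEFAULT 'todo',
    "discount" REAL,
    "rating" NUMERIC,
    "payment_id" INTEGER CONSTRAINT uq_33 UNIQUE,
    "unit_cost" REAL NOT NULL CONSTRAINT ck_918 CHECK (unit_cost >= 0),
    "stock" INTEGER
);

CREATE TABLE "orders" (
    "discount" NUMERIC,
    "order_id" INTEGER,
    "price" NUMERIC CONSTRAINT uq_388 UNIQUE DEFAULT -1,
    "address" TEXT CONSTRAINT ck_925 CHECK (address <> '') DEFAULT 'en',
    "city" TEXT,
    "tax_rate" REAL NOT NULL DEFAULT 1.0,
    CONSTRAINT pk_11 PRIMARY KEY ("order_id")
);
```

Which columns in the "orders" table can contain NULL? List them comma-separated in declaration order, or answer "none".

- discount: no NOT NULL constraint applies → nullable.
- order_id: part of the PRIMARY KEY, which implies NOT NULL → not nullable.
- price: UNIQUE does not imply NOT NULL → nullable.
- address: CHECK does not forbid NULL (a CHECK constraint passes when its expression is NULL) → nullable.
- city: no NOT NULL constraint applies → nullable.
- tax_rate: declared NOT NULL → not nullable.

discount, price, address, city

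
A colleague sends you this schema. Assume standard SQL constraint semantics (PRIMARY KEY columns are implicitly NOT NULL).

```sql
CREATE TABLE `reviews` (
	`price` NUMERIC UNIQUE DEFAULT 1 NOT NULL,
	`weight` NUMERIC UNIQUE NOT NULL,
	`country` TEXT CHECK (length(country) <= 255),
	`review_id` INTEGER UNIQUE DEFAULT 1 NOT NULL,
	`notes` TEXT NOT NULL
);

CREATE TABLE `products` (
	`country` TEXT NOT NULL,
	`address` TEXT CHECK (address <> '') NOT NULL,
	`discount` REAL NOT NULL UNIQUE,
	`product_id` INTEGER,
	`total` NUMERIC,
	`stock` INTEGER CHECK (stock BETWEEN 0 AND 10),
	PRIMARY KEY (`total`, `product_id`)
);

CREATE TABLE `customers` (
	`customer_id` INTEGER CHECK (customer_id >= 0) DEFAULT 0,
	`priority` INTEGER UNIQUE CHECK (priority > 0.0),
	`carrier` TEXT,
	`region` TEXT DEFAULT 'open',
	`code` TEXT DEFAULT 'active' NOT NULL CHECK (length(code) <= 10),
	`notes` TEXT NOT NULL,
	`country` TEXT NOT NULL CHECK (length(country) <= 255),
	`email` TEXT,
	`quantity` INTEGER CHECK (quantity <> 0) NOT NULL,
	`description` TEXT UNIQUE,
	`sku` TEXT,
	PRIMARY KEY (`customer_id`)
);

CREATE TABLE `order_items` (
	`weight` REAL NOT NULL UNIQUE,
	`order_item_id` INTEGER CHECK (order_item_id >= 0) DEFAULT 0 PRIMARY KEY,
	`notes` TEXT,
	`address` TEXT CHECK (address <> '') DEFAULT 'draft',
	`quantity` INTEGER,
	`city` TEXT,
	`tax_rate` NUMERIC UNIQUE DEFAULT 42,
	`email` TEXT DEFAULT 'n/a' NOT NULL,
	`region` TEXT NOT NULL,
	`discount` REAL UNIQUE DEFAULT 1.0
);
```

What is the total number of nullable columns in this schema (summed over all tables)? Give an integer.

reviews: 1 nullable (country — PK none and explicit NOT NULL columns excluded).
products: 1 nullable (stock — PK (total, product_id) and explicit NOT NULL columns excluded).
customers: 6 nullable (priority, carrier, region, email, description, sku — PK (customer_id) and explicit NOT NULL columns excluded).
order_items: 6 nullable (notes, address, quantity, city, tax_rate, discount — PK (order_item_id) and explicit NOT NULL columns excluded).
Total: 1 + 1 + 6 + 6 = 14.

14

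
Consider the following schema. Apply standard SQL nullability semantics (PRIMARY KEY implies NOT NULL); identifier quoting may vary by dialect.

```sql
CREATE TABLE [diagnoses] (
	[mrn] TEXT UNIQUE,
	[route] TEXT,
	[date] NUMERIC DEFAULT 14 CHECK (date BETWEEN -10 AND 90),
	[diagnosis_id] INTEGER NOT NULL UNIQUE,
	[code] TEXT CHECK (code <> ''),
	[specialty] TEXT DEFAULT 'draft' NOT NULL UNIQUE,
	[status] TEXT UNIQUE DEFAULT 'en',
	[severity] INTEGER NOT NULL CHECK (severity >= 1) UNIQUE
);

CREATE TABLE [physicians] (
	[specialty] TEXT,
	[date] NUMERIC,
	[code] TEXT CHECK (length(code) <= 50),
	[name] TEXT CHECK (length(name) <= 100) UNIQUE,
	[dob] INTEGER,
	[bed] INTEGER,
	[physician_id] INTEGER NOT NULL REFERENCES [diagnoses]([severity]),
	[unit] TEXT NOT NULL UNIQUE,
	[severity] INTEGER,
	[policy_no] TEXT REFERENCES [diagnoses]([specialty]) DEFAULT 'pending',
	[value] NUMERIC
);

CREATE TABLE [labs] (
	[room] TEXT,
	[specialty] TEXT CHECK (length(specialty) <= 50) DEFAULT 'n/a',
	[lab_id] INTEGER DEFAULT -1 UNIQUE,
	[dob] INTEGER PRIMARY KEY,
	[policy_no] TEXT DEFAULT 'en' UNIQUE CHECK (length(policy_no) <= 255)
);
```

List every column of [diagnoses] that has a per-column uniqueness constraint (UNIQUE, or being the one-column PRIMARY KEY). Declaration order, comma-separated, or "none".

- mrn: declared UNIQUE → unique.
- route: no UNIQUE or single-column PK constraint.
- date: no UNIQUE or single-column PK constraint.
- diagnosis_id: declared UNIQUE → unique.
- code: no UNIQUE or single-column PK constraint.
- specialty: declared UNIQUE → unique.
- status: declared UNIQUE → unique.
- severity: declared UNIQUE → unique.

mrn, diagnosis_id, specialty, status, severity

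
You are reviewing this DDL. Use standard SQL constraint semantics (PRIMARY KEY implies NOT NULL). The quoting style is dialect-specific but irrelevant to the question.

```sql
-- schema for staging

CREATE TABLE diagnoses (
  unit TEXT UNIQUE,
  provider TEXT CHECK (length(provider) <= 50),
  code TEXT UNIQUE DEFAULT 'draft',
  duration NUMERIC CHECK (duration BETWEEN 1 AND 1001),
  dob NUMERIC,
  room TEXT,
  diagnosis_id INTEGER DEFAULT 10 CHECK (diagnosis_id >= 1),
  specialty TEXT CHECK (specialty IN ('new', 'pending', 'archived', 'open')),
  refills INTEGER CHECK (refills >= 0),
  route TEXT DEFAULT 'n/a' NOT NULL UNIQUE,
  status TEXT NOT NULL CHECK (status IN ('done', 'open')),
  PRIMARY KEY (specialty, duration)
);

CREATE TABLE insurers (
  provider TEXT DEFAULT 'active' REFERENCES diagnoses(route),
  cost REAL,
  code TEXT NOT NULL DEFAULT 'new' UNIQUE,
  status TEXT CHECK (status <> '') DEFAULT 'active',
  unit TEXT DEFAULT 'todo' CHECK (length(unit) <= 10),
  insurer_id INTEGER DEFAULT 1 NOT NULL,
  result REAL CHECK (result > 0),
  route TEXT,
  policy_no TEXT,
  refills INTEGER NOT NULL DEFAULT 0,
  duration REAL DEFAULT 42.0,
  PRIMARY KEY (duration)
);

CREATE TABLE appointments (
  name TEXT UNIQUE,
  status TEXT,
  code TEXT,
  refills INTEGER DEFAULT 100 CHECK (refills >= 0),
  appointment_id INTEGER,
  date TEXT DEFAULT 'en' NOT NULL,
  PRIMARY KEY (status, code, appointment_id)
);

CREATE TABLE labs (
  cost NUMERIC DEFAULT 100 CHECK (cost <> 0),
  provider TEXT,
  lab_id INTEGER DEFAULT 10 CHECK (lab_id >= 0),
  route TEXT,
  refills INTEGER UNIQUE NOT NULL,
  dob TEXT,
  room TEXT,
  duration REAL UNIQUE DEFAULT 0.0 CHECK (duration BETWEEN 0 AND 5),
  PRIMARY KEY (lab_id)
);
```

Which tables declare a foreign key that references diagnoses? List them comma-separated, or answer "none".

insurers

- insurers.provider references diagnoses(route).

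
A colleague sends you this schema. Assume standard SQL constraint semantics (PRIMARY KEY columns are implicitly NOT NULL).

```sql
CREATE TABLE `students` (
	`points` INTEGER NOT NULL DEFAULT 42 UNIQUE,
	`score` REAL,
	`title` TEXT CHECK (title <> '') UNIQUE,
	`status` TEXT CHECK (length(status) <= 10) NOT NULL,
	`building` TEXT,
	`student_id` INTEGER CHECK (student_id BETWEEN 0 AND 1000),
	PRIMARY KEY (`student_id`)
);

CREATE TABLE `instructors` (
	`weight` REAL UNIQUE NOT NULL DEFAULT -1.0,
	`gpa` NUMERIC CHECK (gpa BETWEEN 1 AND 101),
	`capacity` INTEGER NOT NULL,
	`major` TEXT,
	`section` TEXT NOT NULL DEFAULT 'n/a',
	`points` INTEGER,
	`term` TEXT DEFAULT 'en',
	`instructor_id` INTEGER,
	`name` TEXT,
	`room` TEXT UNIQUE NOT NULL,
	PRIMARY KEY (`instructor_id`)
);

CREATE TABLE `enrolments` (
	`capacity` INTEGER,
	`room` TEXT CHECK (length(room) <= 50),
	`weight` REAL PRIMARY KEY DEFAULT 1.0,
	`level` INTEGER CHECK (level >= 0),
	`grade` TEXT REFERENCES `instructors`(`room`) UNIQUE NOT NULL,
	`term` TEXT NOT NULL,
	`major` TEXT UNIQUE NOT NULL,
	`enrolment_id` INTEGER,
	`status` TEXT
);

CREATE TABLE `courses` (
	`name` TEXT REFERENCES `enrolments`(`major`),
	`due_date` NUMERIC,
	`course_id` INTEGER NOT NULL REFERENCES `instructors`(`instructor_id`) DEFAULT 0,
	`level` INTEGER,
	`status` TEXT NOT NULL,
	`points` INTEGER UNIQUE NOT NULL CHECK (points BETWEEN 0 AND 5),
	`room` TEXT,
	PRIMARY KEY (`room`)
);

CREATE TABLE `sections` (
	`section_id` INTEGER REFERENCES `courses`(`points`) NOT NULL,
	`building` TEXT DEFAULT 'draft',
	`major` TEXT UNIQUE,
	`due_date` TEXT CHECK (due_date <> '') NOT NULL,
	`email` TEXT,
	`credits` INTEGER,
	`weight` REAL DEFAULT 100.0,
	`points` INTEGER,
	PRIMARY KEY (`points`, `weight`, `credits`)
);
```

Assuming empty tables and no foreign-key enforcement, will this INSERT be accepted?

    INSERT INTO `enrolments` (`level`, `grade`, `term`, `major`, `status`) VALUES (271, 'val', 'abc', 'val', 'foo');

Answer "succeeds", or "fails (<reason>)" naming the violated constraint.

succeeds

NOT NULL columns: grade is supplied; major is supplied; term is supplied; weight defaults to 1.0.
CHECK constraints: 271 satisfies (level >= 0).
No constraint is violated.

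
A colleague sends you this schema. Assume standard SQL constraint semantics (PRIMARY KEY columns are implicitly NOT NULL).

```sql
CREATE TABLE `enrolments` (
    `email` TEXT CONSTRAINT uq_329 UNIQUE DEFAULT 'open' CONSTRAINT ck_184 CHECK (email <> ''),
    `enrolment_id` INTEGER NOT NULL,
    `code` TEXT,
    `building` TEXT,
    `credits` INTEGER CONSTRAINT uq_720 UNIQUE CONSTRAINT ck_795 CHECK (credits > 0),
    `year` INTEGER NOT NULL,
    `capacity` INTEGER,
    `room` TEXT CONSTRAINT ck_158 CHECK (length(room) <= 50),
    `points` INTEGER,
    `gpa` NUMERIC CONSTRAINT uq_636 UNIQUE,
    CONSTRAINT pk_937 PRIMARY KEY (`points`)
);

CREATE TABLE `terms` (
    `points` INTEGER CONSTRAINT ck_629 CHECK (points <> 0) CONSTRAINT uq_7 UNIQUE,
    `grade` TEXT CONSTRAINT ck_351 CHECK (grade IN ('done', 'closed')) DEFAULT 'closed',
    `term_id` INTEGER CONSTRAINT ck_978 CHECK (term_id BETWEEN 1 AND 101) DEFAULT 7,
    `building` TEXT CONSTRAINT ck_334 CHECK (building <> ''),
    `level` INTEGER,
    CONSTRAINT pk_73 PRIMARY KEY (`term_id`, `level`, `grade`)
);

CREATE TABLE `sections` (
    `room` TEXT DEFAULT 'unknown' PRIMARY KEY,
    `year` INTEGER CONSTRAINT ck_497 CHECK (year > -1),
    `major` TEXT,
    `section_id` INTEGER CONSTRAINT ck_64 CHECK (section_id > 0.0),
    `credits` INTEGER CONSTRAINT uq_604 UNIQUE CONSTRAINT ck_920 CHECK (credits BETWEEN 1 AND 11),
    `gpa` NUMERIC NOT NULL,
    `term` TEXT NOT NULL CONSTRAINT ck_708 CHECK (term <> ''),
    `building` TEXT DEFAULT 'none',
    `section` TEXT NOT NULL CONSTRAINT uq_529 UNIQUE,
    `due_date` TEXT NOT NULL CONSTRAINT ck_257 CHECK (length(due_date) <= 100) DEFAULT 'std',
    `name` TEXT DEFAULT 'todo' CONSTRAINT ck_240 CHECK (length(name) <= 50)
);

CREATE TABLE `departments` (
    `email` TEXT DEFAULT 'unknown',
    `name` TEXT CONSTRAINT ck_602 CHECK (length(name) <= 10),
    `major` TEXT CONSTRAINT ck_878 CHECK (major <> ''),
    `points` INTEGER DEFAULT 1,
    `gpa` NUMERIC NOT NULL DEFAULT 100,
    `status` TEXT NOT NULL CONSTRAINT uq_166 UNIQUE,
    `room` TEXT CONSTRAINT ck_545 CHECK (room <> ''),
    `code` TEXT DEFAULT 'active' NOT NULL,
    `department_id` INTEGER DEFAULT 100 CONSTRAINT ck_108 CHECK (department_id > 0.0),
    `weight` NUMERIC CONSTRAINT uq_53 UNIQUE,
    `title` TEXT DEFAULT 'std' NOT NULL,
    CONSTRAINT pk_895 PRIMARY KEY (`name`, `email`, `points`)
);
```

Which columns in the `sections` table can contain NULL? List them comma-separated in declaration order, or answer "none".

- room: part of the PRIMARY KEY, which implies NOT NULL → not nullable.
- year: CHECK does not forbid NULL (a CHECK constraint passes when its expression is NULL) → nullable.
- major: no NOT NULL constraint applies → nullable.
- section_id: CHECK does not forbid NULL (a CHECK constraint passes when its expression is NULL) → nullable.
- credits: CHECK does not forbid NULL (a CHECK constraint passes when its expression is NULL) → nullable.
- gpa: declared NOT NULL → not nullable.
- term: declared NOT NULL → not nullable.
- building: DEFAULT only fills an omitted column; an explicit NULL is still allowed → nullable.
- section: declared NOT NULL → not nullable.
- due_date: declared NOT NULL → not nullable.
- name: CHECK does not forbid NULL (a CHECK constraint passes when its expression is NULL) → nullable.

year, major, section_id, credits, building, name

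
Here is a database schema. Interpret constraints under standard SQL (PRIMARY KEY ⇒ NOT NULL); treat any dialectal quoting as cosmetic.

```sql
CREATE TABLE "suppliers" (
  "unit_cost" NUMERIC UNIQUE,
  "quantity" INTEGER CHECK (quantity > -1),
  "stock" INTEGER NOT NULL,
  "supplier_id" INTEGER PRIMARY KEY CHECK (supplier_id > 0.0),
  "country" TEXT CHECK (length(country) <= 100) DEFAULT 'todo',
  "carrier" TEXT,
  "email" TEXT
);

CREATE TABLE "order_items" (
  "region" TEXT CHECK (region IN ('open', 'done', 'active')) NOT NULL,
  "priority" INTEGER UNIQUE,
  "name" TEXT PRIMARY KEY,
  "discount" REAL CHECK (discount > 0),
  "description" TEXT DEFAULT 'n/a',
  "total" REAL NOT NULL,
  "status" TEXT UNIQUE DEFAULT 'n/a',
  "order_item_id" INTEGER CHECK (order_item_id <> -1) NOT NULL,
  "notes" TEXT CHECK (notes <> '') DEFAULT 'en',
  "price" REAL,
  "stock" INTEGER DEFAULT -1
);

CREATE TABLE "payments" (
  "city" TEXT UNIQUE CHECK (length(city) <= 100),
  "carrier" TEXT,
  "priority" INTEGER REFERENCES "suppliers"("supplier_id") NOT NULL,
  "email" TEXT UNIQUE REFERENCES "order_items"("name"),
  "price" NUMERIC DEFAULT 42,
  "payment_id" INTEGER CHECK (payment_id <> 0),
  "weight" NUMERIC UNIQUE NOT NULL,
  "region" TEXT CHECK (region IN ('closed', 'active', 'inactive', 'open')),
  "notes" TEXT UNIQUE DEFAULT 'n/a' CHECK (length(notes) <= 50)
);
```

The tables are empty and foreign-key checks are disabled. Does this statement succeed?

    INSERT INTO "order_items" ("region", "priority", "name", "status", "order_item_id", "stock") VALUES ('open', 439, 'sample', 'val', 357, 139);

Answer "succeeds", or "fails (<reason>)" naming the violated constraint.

fails (NOT NULL on total)

total is omitted from the column list and has no DEFAULT, so it would receive NULL.
But total is declared NOT NULL.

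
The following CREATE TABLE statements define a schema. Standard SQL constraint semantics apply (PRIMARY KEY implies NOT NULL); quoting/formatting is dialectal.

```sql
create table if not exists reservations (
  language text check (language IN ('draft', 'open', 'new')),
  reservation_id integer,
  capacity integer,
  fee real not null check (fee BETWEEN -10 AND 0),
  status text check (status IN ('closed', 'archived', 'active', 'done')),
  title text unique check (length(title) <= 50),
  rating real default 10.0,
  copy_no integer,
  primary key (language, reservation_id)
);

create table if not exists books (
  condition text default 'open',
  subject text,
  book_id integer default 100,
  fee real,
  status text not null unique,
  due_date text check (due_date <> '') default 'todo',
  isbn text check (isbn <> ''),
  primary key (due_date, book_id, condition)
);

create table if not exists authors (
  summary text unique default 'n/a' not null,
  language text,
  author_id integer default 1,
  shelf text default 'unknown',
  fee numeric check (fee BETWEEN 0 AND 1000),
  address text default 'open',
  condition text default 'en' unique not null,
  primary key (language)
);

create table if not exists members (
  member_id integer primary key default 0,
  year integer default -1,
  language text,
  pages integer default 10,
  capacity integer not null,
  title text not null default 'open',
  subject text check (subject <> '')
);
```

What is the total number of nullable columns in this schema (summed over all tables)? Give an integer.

16

reservations: 5 nullable (capacity, status, title, rating, copy_no — PK (language, reservation_id) and explicit NOT NULL columns excluded).
books: 3 nullable (subject, fee, isbn — PK (due_date, book_id, condition) and explicit NOT NULL columns excluded).
authors: 4 nullable (author_id, shelf, fee, address — PK (language) and explicit NOT NULL columns excluded).
members: 4 nullable (year, language, pages, subject — PK (member_id) and explicit NOT NULL columns excluded).
Total: 5 + 3 + 4 + 4 = 16.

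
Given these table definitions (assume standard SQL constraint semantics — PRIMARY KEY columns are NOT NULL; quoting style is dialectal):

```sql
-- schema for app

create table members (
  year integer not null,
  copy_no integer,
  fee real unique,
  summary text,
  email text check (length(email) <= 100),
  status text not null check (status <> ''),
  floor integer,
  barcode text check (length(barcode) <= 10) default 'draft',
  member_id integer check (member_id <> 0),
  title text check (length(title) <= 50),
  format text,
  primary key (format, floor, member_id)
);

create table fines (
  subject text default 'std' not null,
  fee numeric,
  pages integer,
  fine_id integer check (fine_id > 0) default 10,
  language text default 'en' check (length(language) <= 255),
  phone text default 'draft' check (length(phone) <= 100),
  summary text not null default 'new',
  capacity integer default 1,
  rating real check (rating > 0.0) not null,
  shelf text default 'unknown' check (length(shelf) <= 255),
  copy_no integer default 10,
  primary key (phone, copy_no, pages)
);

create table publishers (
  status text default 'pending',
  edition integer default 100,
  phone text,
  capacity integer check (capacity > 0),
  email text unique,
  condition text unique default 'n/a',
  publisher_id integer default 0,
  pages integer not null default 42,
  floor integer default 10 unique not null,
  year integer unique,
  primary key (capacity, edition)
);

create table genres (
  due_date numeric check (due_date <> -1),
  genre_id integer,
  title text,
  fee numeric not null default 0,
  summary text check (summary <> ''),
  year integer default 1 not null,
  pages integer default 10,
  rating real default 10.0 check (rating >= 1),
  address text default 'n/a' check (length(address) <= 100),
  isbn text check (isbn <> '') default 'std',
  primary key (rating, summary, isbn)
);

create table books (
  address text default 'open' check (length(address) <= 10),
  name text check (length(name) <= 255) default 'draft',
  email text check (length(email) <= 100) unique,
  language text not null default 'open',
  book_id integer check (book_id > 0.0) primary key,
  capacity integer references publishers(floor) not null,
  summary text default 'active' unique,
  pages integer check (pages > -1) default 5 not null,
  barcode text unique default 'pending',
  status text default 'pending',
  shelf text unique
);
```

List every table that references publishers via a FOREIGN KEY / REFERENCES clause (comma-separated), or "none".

books

- books.capacity references publishers(floor).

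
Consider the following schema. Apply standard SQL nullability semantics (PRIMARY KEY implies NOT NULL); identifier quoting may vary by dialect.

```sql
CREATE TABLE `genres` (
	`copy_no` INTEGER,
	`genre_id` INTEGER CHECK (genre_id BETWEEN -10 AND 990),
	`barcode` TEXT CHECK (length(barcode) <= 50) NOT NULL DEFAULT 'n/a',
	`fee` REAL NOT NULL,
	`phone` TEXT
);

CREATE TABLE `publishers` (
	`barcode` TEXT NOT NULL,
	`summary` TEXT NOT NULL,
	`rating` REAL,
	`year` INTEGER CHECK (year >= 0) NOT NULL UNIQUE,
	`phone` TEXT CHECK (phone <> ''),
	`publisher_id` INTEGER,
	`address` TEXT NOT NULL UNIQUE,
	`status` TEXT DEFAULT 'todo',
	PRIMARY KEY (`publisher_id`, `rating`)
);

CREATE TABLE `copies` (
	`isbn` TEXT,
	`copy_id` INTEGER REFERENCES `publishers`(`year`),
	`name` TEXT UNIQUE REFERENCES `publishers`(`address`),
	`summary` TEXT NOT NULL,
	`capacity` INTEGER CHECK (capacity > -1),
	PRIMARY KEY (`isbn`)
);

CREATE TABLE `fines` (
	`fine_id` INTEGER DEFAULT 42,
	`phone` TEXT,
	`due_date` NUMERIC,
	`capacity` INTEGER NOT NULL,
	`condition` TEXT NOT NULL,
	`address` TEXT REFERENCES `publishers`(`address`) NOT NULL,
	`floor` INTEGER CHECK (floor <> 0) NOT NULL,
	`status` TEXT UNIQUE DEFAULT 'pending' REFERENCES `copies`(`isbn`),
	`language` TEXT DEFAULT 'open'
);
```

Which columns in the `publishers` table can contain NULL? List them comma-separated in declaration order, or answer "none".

phone, status

- barcode: declared NOT NULL → not nullable.
- summary: declared NOT NULL → not nullable.
- rating: part of the PRIMARY KEY, which implies NOT NULL → not nullable.
- year: declared NOT NULL → not nullable.
- phone: CHECK does not forbid NULL (a CHECK constraint passes when its expression is NULL) → nullable.
- publisher_id: part of the PRIMARY KEY, which implies NOT NULL → not nullable.
- address: declared NOT NULL → not nullable.
- status: DEFAULT only fills an omitted column; an explicit NULL is still allowed → nullable.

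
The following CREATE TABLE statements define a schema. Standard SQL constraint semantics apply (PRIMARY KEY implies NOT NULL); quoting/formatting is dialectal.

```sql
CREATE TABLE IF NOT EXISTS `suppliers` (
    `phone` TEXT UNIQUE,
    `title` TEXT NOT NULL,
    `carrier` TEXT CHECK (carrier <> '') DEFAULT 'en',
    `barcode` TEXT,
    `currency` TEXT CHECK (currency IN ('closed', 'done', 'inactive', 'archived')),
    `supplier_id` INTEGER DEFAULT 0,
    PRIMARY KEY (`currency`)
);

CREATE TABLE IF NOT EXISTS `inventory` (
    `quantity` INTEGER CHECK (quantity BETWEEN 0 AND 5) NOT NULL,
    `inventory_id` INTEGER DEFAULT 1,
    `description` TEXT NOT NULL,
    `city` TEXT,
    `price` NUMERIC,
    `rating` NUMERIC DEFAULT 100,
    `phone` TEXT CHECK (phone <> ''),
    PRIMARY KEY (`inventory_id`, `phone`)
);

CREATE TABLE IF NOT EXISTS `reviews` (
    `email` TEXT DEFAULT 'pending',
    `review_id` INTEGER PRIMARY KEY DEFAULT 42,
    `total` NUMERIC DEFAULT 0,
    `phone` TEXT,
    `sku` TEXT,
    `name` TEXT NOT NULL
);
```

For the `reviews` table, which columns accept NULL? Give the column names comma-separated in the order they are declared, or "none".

- email: DEFAULT only fills an omitted column; an explicit NULL is still allowed → nullable.
- review_id: part of the PRIMARY KEY, which implies NOT NULL → not nullable.
- total: DEFAULT only fills an omitted column; an explicit NULL is still allowed → nullable.
- phone: no NOT NULL constraint applies → nullable.
- sku: no NOT NULL constraint applies → nullable.
- name: declared NOT NULL → not nullable.

email, total, phone, sku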